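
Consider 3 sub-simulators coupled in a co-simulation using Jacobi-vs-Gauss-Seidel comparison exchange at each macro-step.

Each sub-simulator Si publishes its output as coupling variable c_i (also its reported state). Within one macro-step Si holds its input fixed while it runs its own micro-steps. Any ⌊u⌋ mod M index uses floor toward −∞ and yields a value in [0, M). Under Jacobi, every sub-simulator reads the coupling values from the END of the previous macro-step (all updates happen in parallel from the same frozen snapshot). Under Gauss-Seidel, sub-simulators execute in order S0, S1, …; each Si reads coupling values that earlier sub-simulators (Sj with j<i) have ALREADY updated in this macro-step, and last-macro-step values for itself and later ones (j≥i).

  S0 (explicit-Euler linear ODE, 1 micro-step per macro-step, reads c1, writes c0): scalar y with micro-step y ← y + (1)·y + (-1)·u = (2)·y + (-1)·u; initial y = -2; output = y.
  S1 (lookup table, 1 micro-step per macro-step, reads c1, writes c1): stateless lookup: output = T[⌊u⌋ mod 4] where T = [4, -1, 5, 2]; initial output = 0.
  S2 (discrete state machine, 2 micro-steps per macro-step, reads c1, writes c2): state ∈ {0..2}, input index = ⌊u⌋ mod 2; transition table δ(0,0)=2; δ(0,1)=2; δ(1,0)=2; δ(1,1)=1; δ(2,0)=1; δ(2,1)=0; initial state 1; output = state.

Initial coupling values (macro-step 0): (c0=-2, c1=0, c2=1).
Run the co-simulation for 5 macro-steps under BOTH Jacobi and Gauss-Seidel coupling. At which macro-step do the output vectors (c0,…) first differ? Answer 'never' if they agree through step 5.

first divergence at macro-step: never

[Jacobi] macro 1: S0 reads c1=0 → after 1×micro: -4; S1 reads c1=0 → after 1×micro: 4; S2 reads c1=0 → after 2×micro: 1 ⇒ (c0=-4, c1=4, c2=1)
[Jacobi] macro 2: S0 reads c1=4 → after 1×micro: -12; S1 reads c1=4 → after 1×micro: 4; S2 reads c1=4 → after 2×micro: 1 ⇒ (c0=-12, c1=4, c2=1)
[Jacobi] macro 3: S0 reads c1=4 → after 1×micro: -28; S1 reads c1=4 → after 1×micro: 4; S2 reads c1=4 → after 2×micro: 1 ⇒ (c0=-28, c1=4, c2=1)
[Jacobi] macro 4: S0 reads c1=4 → after 1×micro: -60; S1 reads c1=4 → after 1×micro: 4; S2 reads c1=4 → after 2×micro: 1 ⇒ (c0=-60, c1=4, c2=1)
[Jacobi] macro 5: S0 reads c1=4 → after 1×micro: -124; S1 reads c1=4 → after 1×micro: 4; S2 reads c1=4 → after 2×micro: 1 ⇒ (c0=-124, c1=4, c2=1)
[Gauss-Seidel] macro 1: S0 reads c1=0 → after 1×micro: -4; S1 reads c1=0 → after 1×micro: 4; S2 reads c1=4 → after 2×micro: 1 ⇒ (c0=-4, c1=4, c2=1)
[Gauss-Seidel] macro 2: S0 reads c1=4 → after 1×micro: -12; S1 reads c1=4 → after 1×micro: 4; S2 reads c1=4 → after 2×micro: 1 ⇒ (c0=-12, c1=4, c2=1)
[Gauss-Seidel] macro 3: S0 reads c1=4 → after 1×micro: -28; S1 reads c1=4 → after 1×micro: 4; S2 reads c1=4 → after 2×micro: 1 ⇒ (c0=-28, c1=4, c2=1)
[Gauss-Seidel] macro 4: S0 reads c1=4 → after 1×micro: -60; S1 reads c1=4 → after 1×micro: 4; S2 reads c1=4 → after 2×micro: 1 ⇒ (c0=-60, c1=4, c2=1)
[Gauss-Seidel] macro 5: S0 reads c1=4 → after 1×micro: -124; S1 reads c1=4 → after 1×micro: 4; S2 reads c1=4 → after 2×micro: 1 ⇒ (c0=-124, c1=4, c2=1)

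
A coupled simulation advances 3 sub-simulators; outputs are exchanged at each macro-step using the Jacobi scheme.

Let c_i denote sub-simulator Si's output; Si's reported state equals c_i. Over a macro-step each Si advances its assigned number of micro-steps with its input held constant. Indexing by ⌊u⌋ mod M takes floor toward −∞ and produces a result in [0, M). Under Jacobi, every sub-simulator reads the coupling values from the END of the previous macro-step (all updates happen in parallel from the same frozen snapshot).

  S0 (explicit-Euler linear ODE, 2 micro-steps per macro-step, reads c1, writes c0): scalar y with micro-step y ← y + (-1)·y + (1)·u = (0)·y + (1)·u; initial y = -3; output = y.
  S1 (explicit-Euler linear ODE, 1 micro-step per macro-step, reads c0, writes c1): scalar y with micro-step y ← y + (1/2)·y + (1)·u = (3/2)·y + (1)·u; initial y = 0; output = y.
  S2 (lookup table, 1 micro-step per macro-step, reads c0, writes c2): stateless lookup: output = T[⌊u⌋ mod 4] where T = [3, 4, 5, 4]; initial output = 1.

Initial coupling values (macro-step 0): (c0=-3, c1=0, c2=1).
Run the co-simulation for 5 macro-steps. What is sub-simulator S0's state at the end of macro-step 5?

S0 state at macro-step 5 = -153/8

macro 1: S0 reads c1=0 → after 2×micro: 0; S1 reads c0=-3 → after 1×micro: -3; S2 reads c0=-3 → after 1×micro: 4 ⇒ (c0=0, c1=-3, c2=4)
macro 2: S0 reads c1=-3 → after 2×micro: -3; S1 reads c0=0 → after 1×micro: -9/2; S2 reads c0=0 → after 1×micro: 3 ⇒ (c0=-3, c1=-9/2, c2=3)
macro 3: S0 reads c1=-9/2 → after 2×micro: -9/2; S1 reads c0=-3 → after 1×micro: -39/4; S2 reads c0=-3 → after 1×micro: 4 ⇒ (c0=-9/2, c1=-39/4, c2=4)
macro 4: S0 reads c1=-39/4 → after 2×micro: -39/4; S1 reads c0=-9/2 → after 1×micro: -153/8; S2 reads c0=-9/2 → after 1×micro: 4 ⇒ (c0=-39/4, c1=-153/8, c2=4)
macro 5: S0 reads c1=-153/8 → after 2×micro: -153/8; S1 reads c0=-39/4 → after 1×micro: -615/16; S2 reads c0=-39/4 → after 1×micro: 5 ⇒ (c0=-153/8, c1=-615/16, c2=5)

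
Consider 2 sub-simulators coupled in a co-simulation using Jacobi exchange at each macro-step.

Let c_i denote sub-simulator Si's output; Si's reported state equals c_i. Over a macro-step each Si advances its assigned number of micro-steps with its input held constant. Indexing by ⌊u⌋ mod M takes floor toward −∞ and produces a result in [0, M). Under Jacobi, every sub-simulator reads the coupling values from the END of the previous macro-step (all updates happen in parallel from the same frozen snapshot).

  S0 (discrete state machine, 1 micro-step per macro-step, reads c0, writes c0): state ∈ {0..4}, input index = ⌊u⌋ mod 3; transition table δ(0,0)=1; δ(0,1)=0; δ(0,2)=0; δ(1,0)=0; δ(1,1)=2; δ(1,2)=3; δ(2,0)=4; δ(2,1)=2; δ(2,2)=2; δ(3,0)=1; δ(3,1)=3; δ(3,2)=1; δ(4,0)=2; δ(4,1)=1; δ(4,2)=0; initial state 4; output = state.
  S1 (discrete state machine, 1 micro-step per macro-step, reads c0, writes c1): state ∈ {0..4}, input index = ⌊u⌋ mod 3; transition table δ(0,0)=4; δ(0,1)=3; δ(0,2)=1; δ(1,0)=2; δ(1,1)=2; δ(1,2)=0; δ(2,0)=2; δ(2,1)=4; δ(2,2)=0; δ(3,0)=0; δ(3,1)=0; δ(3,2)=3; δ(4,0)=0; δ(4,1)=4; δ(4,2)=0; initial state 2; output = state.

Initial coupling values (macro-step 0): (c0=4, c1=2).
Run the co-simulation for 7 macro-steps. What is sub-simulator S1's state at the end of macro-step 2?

S1 state at macro-step 2 = 4

macro 1: S0 reads c0=4 → after 1×micro: 1; S1 reads c0=4 → after 1×micro: 4 ⇒ (c0=1, c1=4)
macro 2: S0 reads c0=1 → after 1×micro: 2; S1 reads c0=1 → after 1×micro: 4 ⇒ (c0=2, c1=4)
macro 3: S0 reads c0=2 → after 1×micro: 2; S1 reads c0=2 → after 1×micro: 0 ⇒ (c0=2, c1=0)
macro 4: S0 reads c0=2 → after 1×micro: 2; S1 reads c0=2 → after 1×micro: 1 ⇒ (c0=2, c1=1)
macro 5: S0 reads c0=2 → after 1×micro: 2; S1 reads c0=2 → after 1×micro: 0 ⇒ (c0=2, c1=0)
macro 6: S0 reads c0=2 → after 1×micro: 2; S1 reads c0=2 → after 1×micro: 1 ⇒ (c0=2, c1=1)
macro 7: S0 reads c0=2 → after 1×micro: 2; S1 reads c0=2 → after 1×micro: 0 ⇒ (c0=2, c1=0)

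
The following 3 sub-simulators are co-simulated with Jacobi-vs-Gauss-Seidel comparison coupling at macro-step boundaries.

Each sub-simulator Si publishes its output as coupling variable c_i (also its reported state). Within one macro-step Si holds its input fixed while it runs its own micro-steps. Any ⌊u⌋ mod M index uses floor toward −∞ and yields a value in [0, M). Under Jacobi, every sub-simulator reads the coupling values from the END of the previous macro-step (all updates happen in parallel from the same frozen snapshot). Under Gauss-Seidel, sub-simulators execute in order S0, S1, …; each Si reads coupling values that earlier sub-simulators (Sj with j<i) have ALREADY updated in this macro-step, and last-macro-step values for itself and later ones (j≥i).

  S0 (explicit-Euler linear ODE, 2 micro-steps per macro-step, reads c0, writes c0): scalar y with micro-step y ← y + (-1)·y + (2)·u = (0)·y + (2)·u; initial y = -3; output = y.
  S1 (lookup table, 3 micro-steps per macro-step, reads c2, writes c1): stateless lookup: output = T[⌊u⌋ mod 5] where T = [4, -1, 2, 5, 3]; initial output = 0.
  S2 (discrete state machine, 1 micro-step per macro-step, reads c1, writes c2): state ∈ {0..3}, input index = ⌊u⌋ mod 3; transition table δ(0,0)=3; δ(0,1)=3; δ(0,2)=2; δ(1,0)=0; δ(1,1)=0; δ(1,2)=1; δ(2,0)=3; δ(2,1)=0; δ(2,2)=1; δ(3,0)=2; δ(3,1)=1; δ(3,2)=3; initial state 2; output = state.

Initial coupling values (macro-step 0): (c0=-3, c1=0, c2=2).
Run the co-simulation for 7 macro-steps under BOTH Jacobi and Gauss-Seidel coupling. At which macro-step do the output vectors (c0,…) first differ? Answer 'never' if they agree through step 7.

[Jacobi] macro 1: S0 reads c0=-3 → after 2×micro: -6; S1 reads c2=2 → after 3×micro: 2; S2 reads c1=0 → after 1×micro: 3 ⇒ (c0=-6, c1=2, c2=3)
[Jacobi] macro 2: S0 reads c0=-6 → after 2×micro: -12; S1 reads c2=3 → after 3×micro: 5; S2 reads c1=2 → after 1×micro: 3 ⇒ (c0=-12, c1=5, c2=3)
[Jacobi] macro 3: S0 reads c0=-12 → after 2×micro: -24; S1 reads c2=3 → after 3×micro: 5; S2 reads c1=5 → after 1×micro: 3 ⇒ (c0=-24, c1=5, c2=3)
[Jacobi] macro 4: S0 reads c0=-24 → after 2×micro: -48; S1 reads c2=3 → after 3×micro: 5; S2 reads c1=5 → after 1×micro: 3 ⇒ (c0=-48, c1=5, c2=3)
[Jacobi] macro 5: S0 reads c0=-48 → after 2×micro: -96; S1 reads c2=3 → after 3×micro: 5; S2 reads c1=5 → after 1×micro: 3 ⇒ (c0=-96, c1=5, c2=3)
[Jacobi] macro 6: S0 reads c0=-96 → after 2×micro: -192; S1 reads c2=3 → after 3×micro: 5; S2 reads c1=5 → after 1×micro: 3 ⇒ (c0=-192, c1=5, c2=3)
[Jacobi] macro 7: S0 reads c0=-192 → after 2×micro: -384; S1 reads c2=3 → after 3×micro: 5; S2 reads c1=5 → after 1×micro: 3 ⇒ (c0=-384, c1=5, c2=3)
[Gauss-Seidel] macro 1: S0 reads c0=-3 → after 2×micro: -6; S1 reads c2=2 → after 3×micro: 2; S2 reads c1=2 → after 1×micro: 1 ⇒ (c0=-6, c1=2, c2=1)
[Gauss-Seidel] macro 2: S0 reads c0=-6 → after 2×micro: -12; S1 reads c2=1 → after 3×micro: -1; S2 reads c1=-1 → after 1×micro: 1 ⇒ (c0=-12, c1=-1, c2=1)
[Gauss-Seidel] macro 3: S0 reads c0=-12 → after 2×micro: -24; S1 reads c2=1 → after 3×micro: -1; S2 reads c1=-1 → after 1×micro: 1 ⇒ (c0=-24, c1=-1, c2=1)
[Gauss-Seidel] macro 4: S0 reads c0=-24 → after 2×micro: -48; S1 reads c2=1 → after 3×micro: -1; S2 reads c1=-1 → after 1×micro: 1 ⇒ (c0=-48, c1=-1, c2=1)
[Gauss-Seidel] macro 5: S0 reads c0=-48 → after 2×micro: -96; S1 reads c2=1 → after 3×micro: -1; S2 reads c1=-1 → after 1×micro: 1 ⇒ (c0=-96, c1=-1, c2=1)
[Gauss-Seidel] macro 6: S0 reads c0=-96 → after 2×micro: -192; S1 reads c2=1 → after 3×micro: -1; S2 reads c1=-1 → after 1×micro: 1 ⇒ (c0=-192, c1=-1, c2=1)
[Gauss-Seidel] macro 7: S0 reads c0=-192 → after 2×micro: -384; S1 reads c2=1 → after 3×micro: -1; S2 reads c1=-1 → after 1×micro: 1 ⇒ (c0=-384, c1=-1, c2=1)

first divergence at macro-step: 1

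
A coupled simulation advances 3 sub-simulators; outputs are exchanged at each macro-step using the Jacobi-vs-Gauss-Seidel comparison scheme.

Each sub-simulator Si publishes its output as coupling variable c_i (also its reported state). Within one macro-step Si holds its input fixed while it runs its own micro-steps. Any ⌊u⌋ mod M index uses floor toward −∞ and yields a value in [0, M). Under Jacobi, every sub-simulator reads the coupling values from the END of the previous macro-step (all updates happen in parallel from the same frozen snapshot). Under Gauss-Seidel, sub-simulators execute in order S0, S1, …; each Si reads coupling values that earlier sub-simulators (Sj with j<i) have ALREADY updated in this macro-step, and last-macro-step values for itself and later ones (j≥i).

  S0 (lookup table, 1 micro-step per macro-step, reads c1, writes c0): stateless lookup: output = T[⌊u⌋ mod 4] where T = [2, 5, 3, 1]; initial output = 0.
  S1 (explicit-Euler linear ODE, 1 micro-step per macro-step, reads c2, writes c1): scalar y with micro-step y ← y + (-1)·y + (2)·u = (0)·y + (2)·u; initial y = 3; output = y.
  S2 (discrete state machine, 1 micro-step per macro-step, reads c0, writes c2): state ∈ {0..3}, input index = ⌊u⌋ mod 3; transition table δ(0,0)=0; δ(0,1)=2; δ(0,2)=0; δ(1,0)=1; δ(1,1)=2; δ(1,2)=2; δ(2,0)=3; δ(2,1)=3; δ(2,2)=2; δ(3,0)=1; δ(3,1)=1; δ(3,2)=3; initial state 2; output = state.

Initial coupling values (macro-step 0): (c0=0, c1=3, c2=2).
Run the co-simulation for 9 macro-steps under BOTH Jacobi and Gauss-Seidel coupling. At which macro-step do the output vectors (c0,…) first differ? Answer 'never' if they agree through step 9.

[Jacobi] macro 1: S0 reads c1=3 → after 1×micro: 1; S1 reads c2=2 → after 1×micro: 4; S2 reads c0=0 → after 1×micro: 3 ⇒ (c0=1, c1=4, c2=3)
[Jacobi] macro 2: S0 reads c1=4 → after 1×micro: 2; S1 reads c2=3 → after 1×micro: 6; S2 reads c0=1 → after 1×micro: 1 ⇒ (c0=2, c1=6, c2=1)
[Jacobi] macro 3: S0 reads c1=6 → after 1×micro: 3; S1 reads c2=1 → after 1×micro: 2; S2 reads c0=2 → after 1×micro: 2 ⇒ (c0=3, c1=2, c2=2)
[Jacobi] macro 4: S0 reads c1=2 → after 1×micro: 3; S1 reads c2=2 → after 1×micro: 4; S2 reads c0=3 → after 1×micro: 3 ⇒ (c0=3, c1=4, c2=3)
[Jacobi] macro 5: S0 reads c1=4 → after 1×micro: 2; S1 reads c2=3 → after 1×micro: 6; S2 reads c0=3 → after 1×micro: 1 ⇒ (c0=2, c1=6, c2=1)
[Jacobi] macro 6: S0 reads c1=6 → after 1×micro: 3; S1 reads c2=1 → after 1×micro: 2; S2 reads c0=2 → after 1×micro: 2 ⇒ (c0=3, c1=2, c2=2)
[Jacobi] macro 7: S0 reads c1=2 → after 1×micro: 3; S1 reads c2=2 → after 1×micro: 4; S2 reads c0=3 → after 1×micro: 3 ⇒ (c0=3, c1=4, c2=3)
[Jacobi] macro 8: S0 reads c1=4 → after 1×micro: 2; S1 reads c2=3 → after 1×micro: 6; S2 reads c0=3 → after 1×micro: 1 ⇒ (c0=2, c1=6, c2=1)
[Jacobi] macro 9: S0 reads c1=6 → after 1×micro: 3; S1 reads c2=1 → after 1×micro: 2; S2 reads c0=2 → after 1×micro: 2 ⇒ (c0=3, c1=2, c2=2)
[Gauss-Seidel] macro 1: S0 reads c1=3 → after 1×micro: 1; S1 reads c2=2 → after 1×micro: 4; S2 reads c0=1 → after 1×micro: 3 ⇒ (c0=1, c1=4, c2=3)
[Gauss-Seidel] macro 2: S0 reads c1=4 → after 1×micro: 2; S1 reads c2=3 → after 1×micro: 6; S2 reads c0=2 → after 1×micro: 3 ⇒ (c0=2, c1=6, c2=3)
[Gauss-Seidel] macro 3: S0 reads c1=6 → after 1×micro: 3; S1 reads c2=3 → after 1×micro: 6; S2 reads c0=3 → after 1×micro: 1 ⇒ (c0=3, c1=6, c2=1)
[Gauss-Seidel] macro 4: S0 reads c1=6 → after 1×micro: 3; S1 reads c2=1 → after 1×micro: 2; S2 reads c0=3 → after 1×micro: 1 ⇒ (c0=3, c1=2, c2=1)
[Gauss-Seidel] macro 5: S0 reads c1=2 → after 1×micro: 3; S1 reads c2=1 → after 1×micro: 2; S2 reads c0=3 → after 1×micro: 1 ⇒ (c0=3, c1=2, c2=1)
[Gauss-Seidel] macro 6: S0 reads c1=2 → after 1×micro: 3; S1 reads c2=1 → after 1×micro: 2; S2 reads c0=3 → after 1×micro: 1 ⇒ (c0=3, c1=2, c2=1)
[Gauss-Seidel] macro 7: S0 reads c1=2 → after 1×micro: 3; S1 reads c2=1 → after 1×micro: 2; S2 reads c0=3 → after 1×micro: 1 ⇒ (c0=3, c1=2, c2=1)
[Gauss-Seidel] macro 8: S0 reads c1=2 → after 1×micro: 3; S1 reads c2=1 → after 1×micro: 2; S2 reads c0=3 → after 1×micro: 1 ⇒ (c0=3, c1=2, c2=1)
[Gauss-Seidel] macro 9: S0 reads c1=2 → after 1×micro: 3; S1 reads c2=1 → after 1×micro: 2; S2 reads c0=3 → after 1×micro: 1 ⇒ (c0=3, c1=2, c2=1)

first divergence at macro-step: 2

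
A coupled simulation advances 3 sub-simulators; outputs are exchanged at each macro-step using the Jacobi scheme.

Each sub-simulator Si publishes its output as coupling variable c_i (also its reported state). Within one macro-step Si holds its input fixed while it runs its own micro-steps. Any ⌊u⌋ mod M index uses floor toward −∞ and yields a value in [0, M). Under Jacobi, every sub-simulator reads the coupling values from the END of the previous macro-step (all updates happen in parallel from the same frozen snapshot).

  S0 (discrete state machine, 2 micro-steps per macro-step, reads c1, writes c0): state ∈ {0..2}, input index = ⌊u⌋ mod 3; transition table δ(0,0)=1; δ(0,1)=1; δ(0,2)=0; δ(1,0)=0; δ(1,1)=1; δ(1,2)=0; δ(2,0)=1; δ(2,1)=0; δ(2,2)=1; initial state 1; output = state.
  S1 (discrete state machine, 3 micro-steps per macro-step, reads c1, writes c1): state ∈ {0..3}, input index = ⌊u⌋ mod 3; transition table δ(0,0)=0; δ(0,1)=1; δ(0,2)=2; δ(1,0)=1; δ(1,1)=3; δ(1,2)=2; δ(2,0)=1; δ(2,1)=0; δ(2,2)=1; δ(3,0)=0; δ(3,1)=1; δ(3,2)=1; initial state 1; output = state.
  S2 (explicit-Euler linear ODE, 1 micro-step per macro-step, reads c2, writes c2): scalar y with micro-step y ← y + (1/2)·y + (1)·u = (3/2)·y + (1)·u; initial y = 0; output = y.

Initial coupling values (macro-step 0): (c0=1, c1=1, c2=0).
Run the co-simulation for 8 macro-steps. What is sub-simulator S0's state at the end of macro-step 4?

S0 state at macro-step 4 = 1

macro 1: S0 reads c1=1 → after 2×micro: 1; S1 reads c1=1 → after 3×micro: 3; S2 reads c2=0 → after 1×micro: 0 ⇒ (c0=1, c1=3, c2=0)
macro 2: S0 reads c1=3 → after 2×micro: 1; S1 reads c1=3 → after 3×micro: 0; S2 reads c2=0 → after 1×micro: 0 ⇒ (c0=1, c1=0, c2=0)
macro 3: S0 reads c1=0 → after 2×micro: 1; S1 reads c1=0 → after 3×micro: 0; S2 reads c2=0 → after 1×micro: 0 ⇒ (c0=1, c1=0, c2=0)
macro 4: S0 reads c1=0 → after 2×micro: 1; S1 reads c1=0 → after 3×micro: 0; S2 reads c2=0 → after 1×micro: 0 ⇒ (c0=1, c1=0, c2=0)
macro 5: S0 reads c1=0 → after 2×micro: 1; S1 reads c1=0 → after 3×micro: 0; S2 reads c2=0 → after 1×micro: 0 ⇒ (c0=1, c1=0, c2=0)
macro 6: S0 reads c1=0 → after 2×micro: 1; S1 reads c1=0 → after 3×micro: 0; S2 reads c2=0 → after 1×micro: 0 ⇒ (c0=1, c1=0, c2=0)
macro 7: S0 reads c1=0 → after 2×micro: 1; S1 reads c1=0 → after 3×micro: 0; S2 reads c2=0 → after 1×micro: 0 ⇒ (c0=1, c1=0, c2=0)
macro 8: S0 reads c1=0 → after 2×micro: 1; S1 reads c1=0 → after 3×micro: 0; S2 reads c2=0 → after 1×micro: 0 ⇒ (c0=1, c1=0, c2=0)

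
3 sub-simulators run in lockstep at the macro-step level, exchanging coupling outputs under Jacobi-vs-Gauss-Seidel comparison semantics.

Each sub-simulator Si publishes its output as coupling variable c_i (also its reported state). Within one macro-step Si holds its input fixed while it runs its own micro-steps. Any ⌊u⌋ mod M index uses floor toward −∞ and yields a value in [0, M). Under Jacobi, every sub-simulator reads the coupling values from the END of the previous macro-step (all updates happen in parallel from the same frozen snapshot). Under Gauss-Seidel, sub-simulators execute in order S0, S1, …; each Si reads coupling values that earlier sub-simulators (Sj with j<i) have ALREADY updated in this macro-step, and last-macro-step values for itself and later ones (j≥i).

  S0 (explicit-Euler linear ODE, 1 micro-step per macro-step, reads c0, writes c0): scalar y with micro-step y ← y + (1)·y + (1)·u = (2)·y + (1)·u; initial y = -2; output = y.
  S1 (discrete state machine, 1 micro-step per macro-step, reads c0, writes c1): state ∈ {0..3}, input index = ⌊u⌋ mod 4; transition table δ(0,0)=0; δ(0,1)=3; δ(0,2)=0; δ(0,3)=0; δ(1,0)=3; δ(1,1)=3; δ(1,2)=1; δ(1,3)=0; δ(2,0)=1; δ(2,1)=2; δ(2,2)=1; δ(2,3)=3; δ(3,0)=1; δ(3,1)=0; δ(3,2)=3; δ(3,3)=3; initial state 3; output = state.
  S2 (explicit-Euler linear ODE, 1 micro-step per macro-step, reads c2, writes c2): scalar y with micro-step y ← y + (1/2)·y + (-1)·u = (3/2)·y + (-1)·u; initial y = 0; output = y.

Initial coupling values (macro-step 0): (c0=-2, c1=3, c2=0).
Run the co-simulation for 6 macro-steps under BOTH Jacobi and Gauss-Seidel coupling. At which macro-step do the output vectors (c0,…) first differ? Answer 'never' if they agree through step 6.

[Jacobi] macro 1: S0 reads c0=-2 → after 1×micro: -6; S1 reads c0=-2 → after 1×micro: 3; S2 reads c2=0 → after 1×micro: 0 ⇒ (c0=-6, c1=3, c2=0)
[Jacobi] macro 2: S0 reads c0=-6 → after 1×micro: -18; S1 reads c0=-6 → after 1×micro: 3; S2 reads c2=0 → after 1×micro: 0 ⇒ (c0=-18, c1=3, c2=0)
[Jacobi] macro 3: S0 reads c0=-18 → after 1×micro: -54; S1 reads c0=-18 → after 1×micro: 3; S2 reads c2=0 → after 1×micro: 0 ⇒ (c0=-54, c1=3, c2=0)
[Jacobi] macro 4: S0 reads c0=-54 → after 1×micro: -162; S1 reads c0=-54 → after 1×micro: 3; S2 reads c2=0 → after 1×micro: 0 ⇒ (c0=-162, c1=3, c2=0)
[Jacobi] macro 5: S0 reads c0=-162 → after 1×micro: -486; S1 reads c0=-162 → after 1×micro: 3; S2 reads c2=0 → after 1×micro: 0 ⇒ (c0=-486, c1=3, c2=0)
[Jacobi] macro 6: S0 reads c0=-486 → after 1×micro: -1458; S1 reads c0=-486 → after 1×micro: 3; S2 reads c2=0 → after 1×micro: 0 ⇒ (c0=-1458, c1=3, c2=0)
[Gauss-Seidel] macro 1: S0 reads c0=-2 → after 1×micro: -6; S1 reads c0=-6 → after 1×micro: 3; S2 reads c2=0 → after 1×micro: 0 ⇒ (c0=-6, c1=3, c2=0)
[Gauss-Seidel] macro 2: S0 reads c0=-6 → after 1×micro: -18; S1 reads c0=-18 → after 1×micro: 3; S2 reads c2=0 → after 1×micro: 0 ⇒ (c0=-18, c1=3, c2=0)
[Gauss-Seidel] macro 3: S0 reads c0=-18 → after 1×micro: -54; S1 reads c0=-54 → after 1×micro: 3; S2 reads c2=0 → after 1×micro: 0 ⇒ (c0=-54, c1=3, c2=0)
[Gauss-Seidel] macro 4: S0 reads c0=-54 → after 1×micro: -162; S1 reads c0=-162 → after 1×micro: 3; S2 reads c2=0 → after 1×micro: 0 ⇒ (c0=-162, c1=3, c2=0)
[Gauss-Seidel] macro 5: S0 reads c0=-162 → after 1×micro: -486; S1 reads c0=-486 → after 1×micro: 3; S2 reads c2=0 → after 1×micro: 0 ⇒ (c0=-486, c1=3, c2=0)
[Gauss-Seidel] macro 6: S0 reads c0=-486 → after 1×micro: -1458; S1 reads c0=-1458 → after 1×micro: 3; S2 reads c2=0 → after 1×micro: 0 ⇒ (c0=-1458, c1=3, c2=0)

first divergence at macro-step: never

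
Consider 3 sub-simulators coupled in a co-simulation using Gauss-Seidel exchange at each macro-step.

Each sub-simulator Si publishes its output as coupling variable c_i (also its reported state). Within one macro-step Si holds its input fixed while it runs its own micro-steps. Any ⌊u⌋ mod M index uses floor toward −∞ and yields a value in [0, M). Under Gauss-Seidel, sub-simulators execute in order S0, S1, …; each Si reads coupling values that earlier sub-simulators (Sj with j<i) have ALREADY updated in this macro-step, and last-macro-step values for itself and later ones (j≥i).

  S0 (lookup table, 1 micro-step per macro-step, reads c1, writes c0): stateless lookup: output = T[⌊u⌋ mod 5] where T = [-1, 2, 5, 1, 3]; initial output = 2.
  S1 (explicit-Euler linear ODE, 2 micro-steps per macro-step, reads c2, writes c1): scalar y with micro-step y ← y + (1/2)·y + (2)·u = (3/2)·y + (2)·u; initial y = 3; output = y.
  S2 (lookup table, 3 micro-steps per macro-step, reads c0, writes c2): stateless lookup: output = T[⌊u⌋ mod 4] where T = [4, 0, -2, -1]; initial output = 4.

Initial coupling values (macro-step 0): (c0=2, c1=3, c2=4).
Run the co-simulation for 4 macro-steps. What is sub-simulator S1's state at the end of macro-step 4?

macro 1: S0 reads c1=3 → after 1×micro: 1; S1 reads c2=4 → after 2×micro: 107/4; S2 reads c0=1 → after 3×micro: 0 ⇒ (c0=1, c1=107/4, c2=0)
macro 2: S0 reads c1=107/4 → after 1×micro: 2; S1 reads c2=0 → after 2×micro: 963/16; S2 reads c0=2 → after 3×micro: -2 ⇒ (c0=2, c1=963/16, c2=-2)
macro 3: S0 reads c1=963/16 → after 1×micro: -1; S1 reads c2=-2 → after 2×micro: 8027/64; S2 reads c0=-1 → after 3×micro: -1 ⇒ (c0=-1, c1=8027/64, c2=-1)
macro 4: S0 reads c1=8027/64 → after 1×micro: -1; S1 reads c2=-1 → after 2×micro: 70963/256; S2 reads c0=-1 → after 3×micro: -1 ⇒ (c0=-1, c1=70963/256, c2=-1)

S1 state at macro-step 4 = 70963/256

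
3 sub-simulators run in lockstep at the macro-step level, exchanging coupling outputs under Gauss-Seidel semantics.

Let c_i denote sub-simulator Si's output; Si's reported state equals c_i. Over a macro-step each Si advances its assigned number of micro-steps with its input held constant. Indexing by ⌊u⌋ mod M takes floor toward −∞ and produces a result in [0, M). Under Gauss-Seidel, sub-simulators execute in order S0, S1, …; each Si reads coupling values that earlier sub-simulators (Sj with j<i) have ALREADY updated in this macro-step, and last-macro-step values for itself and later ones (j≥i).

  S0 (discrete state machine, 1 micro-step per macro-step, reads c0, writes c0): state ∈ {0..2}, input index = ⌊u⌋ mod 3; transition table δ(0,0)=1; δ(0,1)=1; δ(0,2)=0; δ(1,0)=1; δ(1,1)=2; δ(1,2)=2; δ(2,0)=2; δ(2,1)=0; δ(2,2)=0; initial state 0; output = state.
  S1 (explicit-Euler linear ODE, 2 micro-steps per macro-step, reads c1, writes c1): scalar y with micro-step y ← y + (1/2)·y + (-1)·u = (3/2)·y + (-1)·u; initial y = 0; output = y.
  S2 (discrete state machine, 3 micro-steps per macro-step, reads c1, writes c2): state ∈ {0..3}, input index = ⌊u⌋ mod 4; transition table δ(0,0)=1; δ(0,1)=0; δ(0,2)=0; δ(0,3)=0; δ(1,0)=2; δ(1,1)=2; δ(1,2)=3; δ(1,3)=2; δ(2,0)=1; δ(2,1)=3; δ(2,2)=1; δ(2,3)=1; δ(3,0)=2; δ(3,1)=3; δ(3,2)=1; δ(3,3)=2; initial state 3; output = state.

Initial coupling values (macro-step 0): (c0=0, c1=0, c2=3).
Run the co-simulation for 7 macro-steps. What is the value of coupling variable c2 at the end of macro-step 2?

c2 at macro-step 2 = 1

macro 1: S0 reads c0=0 → after 1×micro: 1; S1 reads c1=0 → after 2×micro: 0; S2 reads c1=0 → after 3×micro: 2 ⇒ (c0=1, c1=0, c2=2)
macro 2: S0 reads c0=1 → after 1×micro: 2; S1 reads c1=0 → after 2×micro: 0; S2 reads c1=0 → after 3×micro: 1 ⇒ (c0=2, c1=0, c2=1)
macro 3: S0 reads c0=2 → after 1×micro: 0; S1 reads c1=0 → after 2×micro: 0; S2 reads c1=0 → after 3×micro: 2 ⇒ (c0=0, c1=0, c2=2)
macro 4: S0 reads c0=0 → after 1×micro: 1; S1 reads c1=0 → after 2×micro: 0; S2 reads c1=0 → after 3×micro: 1 ⇒ (c0=1, c1=0, c2=1)
macro 5: S0 reads c0=1 → after 1×micro: 2; S1 reads c1=0 → after 2×micro: 0; S2 reads c1=0 → after 3×micro: 2 ⇒ (c0=2, c1=0, c2=2)
macro 6: S0 reads c0=2 → after 1×micro: 0; S1 reads c1=0 → after 2×micro: 0; S2 reads c1=0 → after 3×micro: 1 ⇒ (c0=0, c1=0, c2=1)
macro 7: S0 reads c0=0 → after 1×micro: 1; S1 reads c1=0 → after 2×micro: 0; S2 reads c1=0 → after 3×micro: 2 ⇒ (c0=1, c1=0, c2=2)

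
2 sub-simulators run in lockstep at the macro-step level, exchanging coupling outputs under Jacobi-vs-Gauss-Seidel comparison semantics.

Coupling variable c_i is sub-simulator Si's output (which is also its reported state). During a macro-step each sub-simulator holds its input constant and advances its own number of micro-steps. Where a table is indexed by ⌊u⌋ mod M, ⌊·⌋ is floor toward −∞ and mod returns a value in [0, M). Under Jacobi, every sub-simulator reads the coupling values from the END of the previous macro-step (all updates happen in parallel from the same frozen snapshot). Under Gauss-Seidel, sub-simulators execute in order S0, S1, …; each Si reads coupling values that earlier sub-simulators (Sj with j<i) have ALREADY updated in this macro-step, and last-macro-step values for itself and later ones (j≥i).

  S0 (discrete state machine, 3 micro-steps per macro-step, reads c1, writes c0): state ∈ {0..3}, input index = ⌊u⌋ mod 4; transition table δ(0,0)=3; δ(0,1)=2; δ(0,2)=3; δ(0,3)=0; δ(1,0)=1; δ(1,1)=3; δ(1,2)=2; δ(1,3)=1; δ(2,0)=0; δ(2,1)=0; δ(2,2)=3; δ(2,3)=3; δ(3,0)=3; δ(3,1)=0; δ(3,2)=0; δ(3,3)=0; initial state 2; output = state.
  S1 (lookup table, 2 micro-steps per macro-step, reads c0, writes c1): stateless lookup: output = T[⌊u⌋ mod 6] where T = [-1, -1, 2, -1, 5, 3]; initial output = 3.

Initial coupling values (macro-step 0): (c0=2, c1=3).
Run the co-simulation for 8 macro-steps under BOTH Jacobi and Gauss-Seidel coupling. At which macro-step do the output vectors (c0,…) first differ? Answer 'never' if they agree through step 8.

[Jacobi] macro 1: S0 reads c1=3 → after 3×micro: 0; S1 reads c0=2 → after 2×micro: 2 ⇒ (c0=0, c1=2)
[Jacobi] macro 2: S0 reads c1=2 → after 3×micro: 3; S1 reads c0=0 → after 2×micro: -1 ⇒ (c0=3, c1=-1)
[Jacobi] macro 3: S0 reads c1=-1 → after 3×micro: 0; S1 reads c0=3 → after 2×micro: -1 ⇒ (c0=0, c1=-1)
[Jacobi] macro 4: S0 reads c1=-1 → after 3×micro: 0; S1 reads c0=0 → after 2×micro: -1 ⇒ (c0=0, c1=-1)
[Jacobi] macro 5: S0 reads c1=-1 → after 3×micro: 0; S1 reads c0=0 → after 2×micro: -1 ⇒ (c0=0, c1=-1)
[Jacobi] macro 6: S0 reads c1=-1 → after 3×micro: 0; S1 reads c0=0 → after 2×micro: -1 ⇒ (c0=0, c1=-1)
[Jacobi] macro 7: S0 reads c1=-1 → after 3×micro: 0; S1 reads c0=0 → after 2×micro: -1 ⇒ (c0=0, c1=-1)
[Jacobi] macro 8: S0 reads c1=-1 → after 3×micro: 0; S1 reads c0=0 → after 2×micro: -1 ⇒ (c0=0, c1=-1)
[Gauss-Seidel] macro 1: S0 reads c1=3 → after 3×micro: 0; S1 reads c0=0 → after 2×micro: -1 ⇒ (c0=0, c1=-1)
[Gauss-Seidel] macro 2: S0 reads c1=-1 → after 3×micro: 0; S1 reads c0=0 → after 2×micro: -1 ⇒ (c0=0, c1=-1)
[Gauss-Seidel] macro 3: S0 reads c1=-1 → after 3×micro: 0; S1 reads c0=0 → after 2×micro: -1 ⇒ (c0=0, c1=-1)
[Gauss-Seidel] macro 4: S0 reads c1=-1 → after 3×micro: 0; S1 reads c0=0 → after 2×micro: -1 ⇒ (c0=0, c1=-1)
[Gauss-Seidel] macro 5: S0 reads c1=-1 → after 3×micro: 0; S1 reads c0=0 → after 2×micro: -1 ⇒ (c0=0, c1=-1)
[Gauss-Seidel] macro 6: S0 reads c1=-1 → after 3×micro: 0; S1 reads c0=0 → after 2×micro: -1 ⇒ (c0=0, c1=-1)
[Gauss-Seidel] macro 7: S0 reads c1=-1 → after 3×micro: 0; S1 reads c0=0 → after 2×micro: -1 ⇒ (c0=0, c1=-1)
[Gauss-Seidel] macro 8: S0 reads c1=-1 → after 3×micro: 0; S1 reads c0=0 → after 2×micro: -1 ⇒ (c0=0, c1=-1)

first divergence at macro-step: 1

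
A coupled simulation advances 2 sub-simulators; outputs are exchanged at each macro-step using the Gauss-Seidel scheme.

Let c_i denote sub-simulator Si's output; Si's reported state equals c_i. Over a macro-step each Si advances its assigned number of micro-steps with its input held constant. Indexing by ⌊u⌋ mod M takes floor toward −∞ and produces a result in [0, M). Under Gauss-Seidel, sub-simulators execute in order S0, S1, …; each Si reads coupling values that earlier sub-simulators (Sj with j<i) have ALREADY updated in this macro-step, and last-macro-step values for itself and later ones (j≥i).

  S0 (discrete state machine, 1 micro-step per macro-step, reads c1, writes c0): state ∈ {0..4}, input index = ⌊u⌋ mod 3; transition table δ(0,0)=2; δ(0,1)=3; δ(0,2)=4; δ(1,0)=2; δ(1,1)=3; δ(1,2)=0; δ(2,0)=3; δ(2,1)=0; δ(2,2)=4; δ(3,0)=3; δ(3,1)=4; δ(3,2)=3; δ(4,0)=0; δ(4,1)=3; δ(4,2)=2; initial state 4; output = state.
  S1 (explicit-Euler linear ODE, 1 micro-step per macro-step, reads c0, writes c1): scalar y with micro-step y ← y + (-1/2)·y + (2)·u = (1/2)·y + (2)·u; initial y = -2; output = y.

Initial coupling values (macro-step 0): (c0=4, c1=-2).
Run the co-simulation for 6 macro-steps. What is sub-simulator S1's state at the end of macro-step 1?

S1 state at macro-step 1 = 5

macro 1: S0 reads c1=-2 → after 1×micro: 3; S1 reads c0=3 → after 1×micro: 5 ⇒ (c0=3, c1=5)
macro 2: S0 reads c1=5 → after 1×micro: 3; S1 reads c0=3 → after 1×micro: 17/2 ⇒ (c0=3, c1=17/2)
macro 3: S0 reads c1=17/2 → after 1×micro: 3; S1 reads c0=3 → after 1×micro: 41/4 ⇒ (c0=3, c1=41/4)
macro 4: S0 reads c1=41/4 → after 1×micro: 4; S1 reads c0=4 → after 1×micro: 105/8 ⇒ (c0=4, c1=105/8)
macro 5: S0 reads c1=105/8 → after 1×micro: 3; S1 reads c0=3 → after 1×micro: 201/16 ⇒ (c0=3, c1=201/16)
macro 6: S0 reads c1=201/16 → after 1×micro: 3; S1 reads c0=3 → after 1×micro: 393/32 ⇒ (c0=3, c1=393/32)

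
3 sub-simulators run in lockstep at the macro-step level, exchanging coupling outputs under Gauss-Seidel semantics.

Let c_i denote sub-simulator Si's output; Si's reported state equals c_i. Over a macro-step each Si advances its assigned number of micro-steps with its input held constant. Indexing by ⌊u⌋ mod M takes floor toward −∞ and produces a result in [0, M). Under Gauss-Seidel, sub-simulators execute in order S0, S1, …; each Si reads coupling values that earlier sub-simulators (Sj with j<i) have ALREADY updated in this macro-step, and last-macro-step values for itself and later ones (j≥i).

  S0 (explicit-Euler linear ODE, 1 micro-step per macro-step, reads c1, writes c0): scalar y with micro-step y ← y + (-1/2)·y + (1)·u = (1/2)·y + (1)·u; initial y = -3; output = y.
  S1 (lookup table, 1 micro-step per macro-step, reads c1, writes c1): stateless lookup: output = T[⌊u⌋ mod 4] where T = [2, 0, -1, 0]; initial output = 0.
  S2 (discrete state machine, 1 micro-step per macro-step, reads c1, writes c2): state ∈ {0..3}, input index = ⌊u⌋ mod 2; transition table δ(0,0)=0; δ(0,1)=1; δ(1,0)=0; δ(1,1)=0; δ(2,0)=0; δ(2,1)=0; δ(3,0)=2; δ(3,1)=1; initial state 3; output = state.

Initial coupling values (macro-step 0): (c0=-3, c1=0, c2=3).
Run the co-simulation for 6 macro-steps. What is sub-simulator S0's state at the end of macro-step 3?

macro 1: S0 reads c1=0 → after 1×micro: -3/2; S1 reads c1=0 → after 1×micro: 2; S2 reads c1=2 → after 1×micro: 2 ⇒ (c0=-3/2, c1=2, c2=2)
macro 2: S0 reads c1=2 → after 1×micro: 5/4; S1 reads c1=2 → after 1×micro: -1; S2 reads c1=-1 → after 1×micro: 0 ⇒ (c0=5/4, c1=-1, c2=0)
macro 3: S0 reads c1=-1 → after 1×micro: -3/8; S1 reads c1=-1 → after 1×micro: 0; S2 reads c1=0 → after 1×micro: 0 ⇒ (c0=-3/8, c1=0, c2=0)
macro 4: S0 reads c1=0 → after 1×micro: -3/16; S1 reads c1=0 → after 1×micro: 2; S2 reads c1=2 → after 1×micro: 0 ⇒ (c0=-3/16, c1=2, c2=0)
macro 5: S0 reads c1=2 → after 1×micro: 61/32; S1 reads c1=2 → after 1×micro: -1; S2 reads c1=-1 → after 1×micro: 1 ⇒ (c0=61/32, c1=-1, c2=1)
macro 6: S0 reads c1=-1 → after 1×micro: -3/64; S1 reads c1=-1 → after 1×micro: 0; S2 reads c1=0 → after 1×micro: 0 ⇒ (c0=-3/64, c1=0, c2=0)

S0 state at macro-step 3 = -3/8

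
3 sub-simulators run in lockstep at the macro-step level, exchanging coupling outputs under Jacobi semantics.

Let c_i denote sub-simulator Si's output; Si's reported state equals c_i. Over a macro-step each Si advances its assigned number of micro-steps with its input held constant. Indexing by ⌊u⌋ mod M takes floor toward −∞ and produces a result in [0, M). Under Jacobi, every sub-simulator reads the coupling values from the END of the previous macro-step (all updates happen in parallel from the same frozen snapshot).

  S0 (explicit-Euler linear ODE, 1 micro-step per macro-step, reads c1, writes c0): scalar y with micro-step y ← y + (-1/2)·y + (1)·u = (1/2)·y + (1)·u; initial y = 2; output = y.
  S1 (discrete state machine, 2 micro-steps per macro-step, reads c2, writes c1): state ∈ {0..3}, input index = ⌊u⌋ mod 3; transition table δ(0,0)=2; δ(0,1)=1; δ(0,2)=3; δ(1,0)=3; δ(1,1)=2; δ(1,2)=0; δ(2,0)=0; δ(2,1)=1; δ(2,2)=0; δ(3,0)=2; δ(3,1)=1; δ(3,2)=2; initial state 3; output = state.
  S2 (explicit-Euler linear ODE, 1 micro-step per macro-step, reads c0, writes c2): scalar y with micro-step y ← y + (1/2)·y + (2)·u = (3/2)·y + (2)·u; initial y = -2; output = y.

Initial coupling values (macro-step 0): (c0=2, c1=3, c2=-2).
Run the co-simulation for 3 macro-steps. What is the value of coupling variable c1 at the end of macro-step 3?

macro 1: S0 reads c1=3 → after 1×micro: 4; S1 reads c2=-2 → after 2×micro: 2; S2 reads c0=2 → after 1×micro: 1 ⇒ (c0=4, c1=2, c2=1)
macro 2: S0 reads c1=2 → after 1×micro: 4; S1 reads c2=1 → after 2×micro: 2; S2 reads c0=4 → after 1×micro: 19/2 ⇒ (c0=4, c1=2, c2=19/2)
macro 3: S0 reads c1=2 → after 1×micro: 4; S1 reads c2=19/2 → after 2×micro: 2; S2 reads c0=4 → after 1×micro: 89/4 ⇒ (c0=4, c1=2, c2=89/4)

c1 at macro-step 3 = 2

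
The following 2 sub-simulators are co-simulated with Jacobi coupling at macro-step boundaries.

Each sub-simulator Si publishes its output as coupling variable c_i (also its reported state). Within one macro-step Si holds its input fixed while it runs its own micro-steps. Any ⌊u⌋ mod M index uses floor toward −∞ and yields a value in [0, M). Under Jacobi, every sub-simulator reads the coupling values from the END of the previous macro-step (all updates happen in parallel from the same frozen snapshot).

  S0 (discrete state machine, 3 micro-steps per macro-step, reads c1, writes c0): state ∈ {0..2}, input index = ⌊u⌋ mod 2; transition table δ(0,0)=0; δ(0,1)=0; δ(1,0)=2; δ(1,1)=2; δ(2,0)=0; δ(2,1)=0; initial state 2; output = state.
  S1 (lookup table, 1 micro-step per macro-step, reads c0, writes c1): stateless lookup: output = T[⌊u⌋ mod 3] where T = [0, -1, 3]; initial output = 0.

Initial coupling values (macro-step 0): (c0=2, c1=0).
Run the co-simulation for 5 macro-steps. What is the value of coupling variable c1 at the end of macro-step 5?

c1 at macro-step 5 = 0

macro 1: S0 reads c1=0 → after 3×micro: 0; S1 reads c0=2 → after 1×micro: 3 ⇒ (c0=0, c1=3)
macro 2: S0 reads c1=3 → after 3×micro: 0; S1 reads c0=0 → after 1×micro: 0 ⇒ (c0=0, c1=0)
macro 3: S0 reads c1=0 → after 3×micro: 0; S1 reads c0=0 → after 1×micro: 0 ⇒ (c0=0, c1=0)
macro 4: S0 reads c1=0 → after 3×micro: 0; S1 reads c0=0 → after 1×micro: 0 ⇒ (c0=0, c1=0)
macro 5: S0 reads c1=0 → after 3×micro: 0; S1 reads c0=0 → after 1×micro: 0 ⇒ (c0=0, c1=0)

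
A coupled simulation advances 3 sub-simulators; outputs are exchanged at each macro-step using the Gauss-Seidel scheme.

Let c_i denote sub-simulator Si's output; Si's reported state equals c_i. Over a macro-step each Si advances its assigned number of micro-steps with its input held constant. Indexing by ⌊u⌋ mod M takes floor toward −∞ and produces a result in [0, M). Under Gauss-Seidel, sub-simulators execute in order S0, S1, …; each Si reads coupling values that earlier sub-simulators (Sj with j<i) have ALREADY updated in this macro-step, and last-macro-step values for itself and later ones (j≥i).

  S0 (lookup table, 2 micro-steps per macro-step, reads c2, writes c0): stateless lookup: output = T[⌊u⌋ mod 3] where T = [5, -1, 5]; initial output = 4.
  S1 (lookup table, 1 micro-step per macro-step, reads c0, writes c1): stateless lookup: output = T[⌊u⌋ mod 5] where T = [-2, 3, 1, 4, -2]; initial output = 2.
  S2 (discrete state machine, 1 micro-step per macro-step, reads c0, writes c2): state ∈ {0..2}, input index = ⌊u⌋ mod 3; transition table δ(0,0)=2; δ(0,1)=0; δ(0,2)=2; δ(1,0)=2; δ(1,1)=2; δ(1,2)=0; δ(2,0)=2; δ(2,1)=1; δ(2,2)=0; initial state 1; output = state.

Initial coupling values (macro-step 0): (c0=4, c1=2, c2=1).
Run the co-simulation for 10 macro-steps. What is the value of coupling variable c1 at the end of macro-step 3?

macro 1: S0 reads c2=1 → after 2×micro: -1; S1 reads c0=-1 → after 1×micro: -2; S2 reads c0=-1 → after 1×micro: 0 ⇒ (c0=-1, c1=-2, c2=0)
macro 2: S0 reads c2=0 → after 2×micro: 5; S1 reads c0=5 → after 1×micro: -2; S2 reads c0=5 → after 1×micro: 2 ⇒ (c0=5, c1=-2, c2=2)
macro 3: S0 reads c2=2 → after 2×micro: 5; S1 reads c0=5 → after 1×micro: -2; S2 reads c0=5 → after 1×micro: 0 ⇒ (c0=5, c1=-2, c2=0)
macro 4: S0 reads c2=0 → after 2×micro: 5; S1 reads c0=5 → after 1×micro: -2; S2 reads c0=5 → after 1×micro: 2 ⇒ (c0=5, c1=-2, c2=2)
macro 5: S0 reads c2=2 → after 2×micro: 5; S1 reads c0=5 → after 1×micro: -2; S2 reads c0=5 → after 1×micro: 0 ⇒ (c0=5, c1=-2, c2=0)
macro 6: S0 reads c2=0 → after 2×micro: 5; S1 reads c0=5 → after 1×micro: -2; S2 reads c0=5 → after 1×micro: 2 ⇒ (c0=5, c1=-2, c2=2)
macro 7: S0 reads c2=2 → after 2×micro: 5; S1 reads c0=5 → after 1×micro: -2; S2 reads c0=5 → after 1×micro: 0 ⇒ (c0=5, c1=-2, c2=0)
macro 8: S0 reads c2=0 → after 2×micro: 5; S1 reads c0=5 → after 1×micro: -2; S2 reads c0=5 → after 1×micro: 2 ⇒ (c0=5, c1=-2, c2=2)
macro 9: S0 reads c2=2 → after 2×micro: 5; S1 reads c0=5 → after 1×micro: -2; S2 reads c0=5 → after 1×micro: 0 ⇒ (c0=5, c1=-2, c2=0)
macro 10: S0 reads c2=0 → after 2×micro: 5; S1 reads c0=5 → after 1×micro: -2; S2 reads c0=5 → after 1×micro: 2 ⇒ (c0=5, c1=-2, c2=2)

c1 at macro-step 3 = -2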